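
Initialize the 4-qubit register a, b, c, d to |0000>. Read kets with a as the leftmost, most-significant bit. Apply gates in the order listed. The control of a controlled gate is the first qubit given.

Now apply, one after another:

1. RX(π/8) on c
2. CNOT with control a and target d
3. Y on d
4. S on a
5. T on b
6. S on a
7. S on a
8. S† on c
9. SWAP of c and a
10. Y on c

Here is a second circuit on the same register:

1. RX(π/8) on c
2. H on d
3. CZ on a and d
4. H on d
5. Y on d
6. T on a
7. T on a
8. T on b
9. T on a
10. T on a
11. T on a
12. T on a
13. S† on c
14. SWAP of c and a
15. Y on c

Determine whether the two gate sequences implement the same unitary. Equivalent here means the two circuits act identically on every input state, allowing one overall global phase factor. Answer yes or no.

Yes — the two circuits implement the same unitary up to a global phase.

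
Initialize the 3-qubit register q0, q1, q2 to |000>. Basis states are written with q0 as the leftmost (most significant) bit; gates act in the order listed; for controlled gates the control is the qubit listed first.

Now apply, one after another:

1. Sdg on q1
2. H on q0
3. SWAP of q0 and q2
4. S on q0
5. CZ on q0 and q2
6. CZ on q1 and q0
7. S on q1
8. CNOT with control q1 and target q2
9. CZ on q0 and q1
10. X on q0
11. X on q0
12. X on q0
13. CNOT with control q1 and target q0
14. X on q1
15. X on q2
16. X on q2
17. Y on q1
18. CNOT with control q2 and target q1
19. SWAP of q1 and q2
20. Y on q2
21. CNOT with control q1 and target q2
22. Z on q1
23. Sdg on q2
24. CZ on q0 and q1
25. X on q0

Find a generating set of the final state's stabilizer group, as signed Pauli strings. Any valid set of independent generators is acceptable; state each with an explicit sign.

One valid set of independent stabilizer generators is -IXI, +ZII, -IIZ (any independent generating set of the same group is equally correct). Key observation: gates 15-16 undo each other exactly, leaving only the rest of the circuit to track.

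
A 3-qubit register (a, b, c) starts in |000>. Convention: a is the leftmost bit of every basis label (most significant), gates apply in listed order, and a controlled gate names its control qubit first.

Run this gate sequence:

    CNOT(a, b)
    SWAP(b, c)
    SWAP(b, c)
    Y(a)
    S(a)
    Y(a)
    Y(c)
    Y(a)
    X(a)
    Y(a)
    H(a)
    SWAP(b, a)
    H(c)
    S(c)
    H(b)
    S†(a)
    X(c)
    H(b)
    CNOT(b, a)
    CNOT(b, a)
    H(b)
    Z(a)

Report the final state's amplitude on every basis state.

The resulting statevector has amplitude -sqrt(2)*I/2 on |010>, sqrt(2)/2 on |011>, and 0 on every other basis state.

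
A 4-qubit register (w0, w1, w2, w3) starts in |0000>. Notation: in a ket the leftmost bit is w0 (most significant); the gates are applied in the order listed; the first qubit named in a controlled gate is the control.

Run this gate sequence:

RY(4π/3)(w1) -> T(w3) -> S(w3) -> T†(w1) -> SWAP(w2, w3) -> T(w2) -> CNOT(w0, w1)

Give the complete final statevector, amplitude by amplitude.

The final amplitudes are -1/2 on |0000>, -sqrt(3)*exp(3*I*pi/4)/2 on |0100>, and 0 on every other basis state.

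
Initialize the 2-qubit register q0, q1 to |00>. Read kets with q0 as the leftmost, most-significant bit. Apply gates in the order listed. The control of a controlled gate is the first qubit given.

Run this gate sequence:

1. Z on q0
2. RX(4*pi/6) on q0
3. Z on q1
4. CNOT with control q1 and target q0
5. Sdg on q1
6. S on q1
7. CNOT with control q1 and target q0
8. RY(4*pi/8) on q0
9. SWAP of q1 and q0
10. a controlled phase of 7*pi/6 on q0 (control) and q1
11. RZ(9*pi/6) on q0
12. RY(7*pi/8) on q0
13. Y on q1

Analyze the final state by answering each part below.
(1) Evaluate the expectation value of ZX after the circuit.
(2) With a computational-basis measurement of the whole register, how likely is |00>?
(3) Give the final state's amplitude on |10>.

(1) The observable ZX averages to -sqrt(sqrt(2) + 2)/4. Key observation: the block from step 4 through step 7 cancels to the identity and can be dropped.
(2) Outcome |00> occurs with probability 1/4 - sqrt(sqrt(2) + 2)/8.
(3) The amplitude on |10> is (sqrt(6) + sqrt(2)*I)*exp(I*pi/4)*cos(pi/16)/4.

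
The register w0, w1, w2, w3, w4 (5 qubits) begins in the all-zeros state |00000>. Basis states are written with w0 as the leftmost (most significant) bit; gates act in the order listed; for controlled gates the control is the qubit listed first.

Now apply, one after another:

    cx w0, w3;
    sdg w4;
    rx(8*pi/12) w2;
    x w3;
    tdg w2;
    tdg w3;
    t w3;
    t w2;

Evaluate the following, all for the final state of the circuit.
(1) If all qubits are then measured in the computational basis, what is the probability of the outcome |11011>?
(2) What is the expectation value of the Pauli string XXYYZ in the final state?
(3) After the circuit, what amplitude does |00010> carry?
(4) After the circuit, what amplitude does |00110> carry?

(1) The probability of measuring |11011> is 0. Key observation: steps 5-8 multiply out to the identity, so the circuit reduces to the remaining gates.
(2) In the final state, XXYYZ has expectation 0.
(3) The final state's coefficient on |00010> equals 1/2.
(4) The amplitude on |00110> is -sqrt(3)*I/2.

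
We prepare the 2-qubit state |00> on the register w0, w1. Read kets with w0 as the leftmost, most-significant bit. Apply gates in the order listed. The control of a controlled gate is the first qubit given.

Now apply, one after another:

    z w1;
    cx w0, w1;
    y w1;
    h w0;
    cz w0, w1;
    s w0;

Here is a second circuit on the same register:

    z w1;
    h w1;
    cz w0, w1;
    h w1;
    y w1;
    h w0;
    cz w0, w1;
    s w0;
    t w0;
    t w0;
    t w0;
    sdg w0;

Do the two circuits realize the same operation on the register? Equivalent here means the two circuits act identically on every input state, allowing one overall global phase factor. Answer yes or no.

No, they are not equivalent — no single phase factor reconciles the two unitaries.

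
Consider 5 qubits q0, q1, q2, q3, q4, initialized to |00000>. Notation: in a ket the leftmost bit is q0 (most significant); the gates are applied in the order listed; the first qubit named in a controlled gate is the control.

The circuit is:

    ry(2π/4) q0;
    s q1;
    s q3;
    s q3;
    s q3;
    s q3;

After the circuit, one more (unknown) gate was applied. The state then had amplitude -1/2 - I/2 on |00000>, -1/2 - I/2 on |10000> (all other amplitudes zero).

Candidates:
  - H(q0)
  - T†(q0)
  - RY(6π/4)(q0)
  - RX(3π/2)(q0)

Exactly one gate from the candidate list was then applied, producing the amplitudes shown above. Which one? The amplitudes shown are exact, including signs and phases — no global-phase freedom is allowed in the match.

The unique candidate consistent with the amplitudes is RX(3π/2)(q0). Key observation: gates 3-6 undo each other exactly, leaving only the rest of the circuit to track.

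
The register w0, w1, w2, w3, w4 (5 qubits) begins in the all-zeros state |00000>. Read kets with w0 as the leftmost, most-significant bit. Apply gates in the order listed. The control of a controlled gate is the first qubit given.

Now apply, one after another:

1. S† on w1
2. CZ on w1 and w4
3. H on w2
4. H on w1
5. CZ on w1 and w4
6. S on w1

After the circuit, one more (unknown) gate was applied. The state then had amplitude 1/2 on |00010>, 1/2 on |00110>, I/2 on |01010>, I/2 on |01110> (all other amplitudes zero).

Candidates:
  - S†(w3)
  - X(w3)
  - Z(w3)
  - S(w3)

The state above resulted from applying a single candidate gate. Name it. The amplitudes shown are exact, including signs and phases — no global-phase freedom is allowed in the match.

It was X(w3) that produced the state shown.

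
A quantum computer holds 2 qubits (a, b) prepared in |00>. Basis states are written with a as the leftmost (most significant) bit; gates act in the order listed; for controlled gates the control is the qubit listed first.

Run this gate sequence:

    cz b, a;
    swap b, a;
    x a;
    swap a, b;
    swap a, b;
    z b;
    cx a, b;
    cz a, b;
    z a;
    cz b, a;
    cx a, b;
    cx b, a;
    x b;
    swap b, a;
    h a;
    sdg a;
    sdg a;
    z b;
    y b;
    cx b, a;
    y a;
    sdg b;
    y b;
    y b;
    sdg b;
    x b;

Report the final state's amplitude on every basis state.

After the circuit, the state carries amplitude 0 on |00>, -sqrt(2)/2 on |01>, 0 on |10>, sqrt(2)/2 on |11>.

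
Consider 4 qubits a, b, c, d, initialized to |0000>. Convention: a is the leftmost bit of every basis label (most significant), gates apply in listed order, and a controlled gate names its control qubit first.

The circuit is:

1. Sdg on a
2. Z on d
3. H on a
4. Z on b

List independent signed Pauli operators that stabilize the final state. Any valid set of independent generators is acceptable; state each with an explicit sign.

The final state is stabilized by the group generated by +XIII, +IZII, +IIZI, +IIIZ; other independent generating sets are equally valid.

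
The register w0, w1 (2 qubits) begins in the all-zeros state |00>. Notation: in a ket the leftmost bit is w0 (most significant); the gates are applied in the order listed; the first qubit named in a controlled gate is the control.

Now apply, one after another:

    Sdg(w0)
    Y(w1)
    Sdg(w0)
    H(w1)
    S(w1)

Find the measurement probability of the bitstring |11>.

Outcome |11> occurs with probability 0.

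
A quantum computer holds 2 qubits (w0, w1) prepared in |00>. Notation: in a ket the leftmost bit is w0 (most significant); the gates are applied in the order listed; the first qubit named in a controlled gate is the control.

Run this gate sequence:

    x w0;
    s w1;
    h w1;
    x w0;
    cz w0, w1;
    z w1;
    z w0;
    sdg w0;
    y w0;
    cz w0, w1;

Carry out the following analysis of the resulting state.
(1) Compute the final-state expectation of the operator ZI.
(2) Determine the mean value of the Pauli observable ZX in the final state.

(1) The observable ZI averages to -1.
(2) The expectation value of ZX is -1.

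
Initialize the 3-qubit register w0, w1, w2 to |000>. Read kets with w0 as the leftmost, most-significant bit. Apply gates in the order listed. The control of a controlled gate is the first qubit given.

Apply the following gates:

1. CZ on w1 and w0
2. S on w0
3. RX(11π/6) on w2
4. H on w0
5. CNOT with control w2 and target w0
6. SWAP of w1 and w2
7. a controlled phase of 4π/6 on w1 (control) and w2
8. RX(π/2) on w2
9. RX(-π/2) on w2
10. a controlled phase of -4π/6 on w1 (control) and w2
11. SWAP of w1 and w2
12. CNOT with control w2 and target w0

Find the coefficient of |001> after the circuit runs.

|001> carries amplitude I*(1 - sqrt(3))/4 in the final state. Key observation: gates 5-12 undo each other exactly, leaving only the rest of the circuit to track.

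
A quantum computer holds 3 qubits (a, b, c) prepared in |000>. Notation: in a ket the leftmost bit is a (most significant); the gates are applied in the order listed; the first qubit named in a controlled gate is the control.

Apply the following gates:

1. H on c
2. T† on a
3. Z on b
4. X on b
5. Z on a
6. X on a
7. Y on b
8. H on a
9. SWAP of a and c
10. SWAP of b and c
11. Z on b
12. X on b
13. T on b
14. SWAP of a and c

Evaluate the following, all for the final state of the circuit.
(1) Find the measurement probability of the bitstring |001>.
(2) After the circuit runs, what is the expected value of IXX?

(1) The probability of measuring |001> is 1/4.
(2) In the final state, IXX has expectation sqrt(2)/2.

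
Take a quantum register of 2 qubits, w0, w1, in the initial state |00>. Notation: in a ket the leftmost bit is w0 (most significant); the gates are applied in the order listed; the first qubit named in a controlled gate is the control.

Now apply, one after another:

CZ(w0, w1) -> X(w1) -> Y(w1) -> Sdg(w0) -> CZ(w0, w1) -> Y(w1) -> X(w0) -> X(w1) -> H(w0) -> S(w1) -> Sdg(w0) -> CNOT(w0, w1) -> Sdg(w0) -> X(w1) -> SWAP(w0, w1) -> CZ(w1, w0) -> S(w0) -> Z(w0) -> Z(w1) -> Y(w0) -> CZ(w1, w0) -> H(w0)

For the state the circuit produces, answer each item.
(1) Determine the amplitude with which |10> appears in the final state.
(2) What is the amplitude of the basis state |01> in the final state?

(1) The amplitude on |10> is -1/2.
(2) |01> carries amplitude I/2 in the final state.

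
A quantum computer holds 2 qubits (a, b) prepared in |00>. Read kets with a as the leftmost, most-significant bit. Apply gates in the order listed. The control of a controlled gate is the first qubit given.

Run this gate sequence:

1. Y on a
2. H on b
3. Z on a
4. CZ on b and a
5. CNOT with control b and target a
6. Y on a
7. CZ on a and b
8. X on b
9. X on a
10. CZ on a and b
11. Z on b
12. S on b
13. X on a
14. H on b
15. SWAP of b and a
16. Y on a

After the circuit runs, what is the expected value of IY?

The expectation value of IY is 0.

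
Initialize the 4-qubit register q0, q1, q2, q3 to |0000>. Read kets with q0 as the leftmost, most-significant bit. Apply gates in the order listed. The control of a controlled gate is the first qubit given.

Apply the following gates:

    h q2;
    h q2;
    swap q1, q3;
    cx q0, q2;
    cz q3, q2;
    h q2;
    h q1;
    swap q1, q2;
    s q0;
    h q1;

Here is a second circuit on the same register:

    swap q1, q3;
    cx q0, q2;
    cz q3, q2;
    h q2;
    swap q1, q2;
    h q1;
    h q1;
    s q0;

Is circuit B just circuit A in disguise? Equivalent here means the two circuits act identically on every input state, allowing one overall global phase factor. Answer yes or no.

No: there is an input state on which the two circuits produce genuinely different outputs (not merely differing by a phase).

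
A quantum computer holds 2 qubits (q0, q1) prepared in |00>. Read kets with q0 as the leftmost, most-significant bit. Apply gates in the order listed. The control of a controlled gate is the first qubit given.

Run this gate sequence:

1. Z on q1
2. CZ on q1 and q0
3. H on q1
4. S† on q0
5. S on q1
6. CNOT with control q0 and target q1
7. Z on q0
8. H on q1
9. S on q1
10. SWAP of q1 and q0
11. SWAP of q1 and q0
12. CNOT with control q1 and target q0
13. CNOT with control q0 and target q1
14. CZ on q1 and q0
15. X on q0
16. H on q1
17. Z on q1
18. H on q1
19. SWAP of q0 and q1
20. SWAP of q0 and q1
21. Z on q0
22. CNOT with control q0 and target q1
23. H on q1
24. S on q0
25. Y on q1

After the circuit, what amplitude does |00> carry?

The final state's coefficient on |00> equals sqrt(2)*(-1 + I)/4.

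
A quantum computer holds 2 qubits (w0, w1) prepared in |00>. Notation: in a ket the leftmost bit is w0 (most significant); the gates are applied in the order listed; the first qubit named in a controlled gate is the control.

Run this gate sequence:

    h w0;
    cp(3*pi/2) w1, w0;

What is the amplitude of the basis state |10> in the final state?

|10> carries amplitude sqrt(2)/2 in the final state.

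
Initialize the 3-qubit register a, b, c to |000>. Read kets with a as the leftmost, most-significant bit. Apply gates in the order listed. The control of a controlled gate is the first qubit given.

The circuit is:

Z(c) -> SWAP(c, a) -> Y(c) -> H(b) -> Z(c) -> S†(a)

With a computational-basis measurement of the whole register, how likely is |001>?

A full measurement returns |001> with probability 1/2.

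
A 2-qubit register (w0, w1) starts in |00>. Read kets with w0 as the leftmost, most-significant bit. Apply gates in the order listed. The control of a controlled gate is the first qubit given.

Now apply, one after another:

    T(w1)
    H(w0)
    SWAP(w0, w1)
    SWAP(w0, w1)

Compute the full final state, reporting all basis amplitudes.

The final amplitudes are sqrt(2)/2 on |00>, 0 on |01>, sqrt(2)/2 on |10>, 0 on |11>.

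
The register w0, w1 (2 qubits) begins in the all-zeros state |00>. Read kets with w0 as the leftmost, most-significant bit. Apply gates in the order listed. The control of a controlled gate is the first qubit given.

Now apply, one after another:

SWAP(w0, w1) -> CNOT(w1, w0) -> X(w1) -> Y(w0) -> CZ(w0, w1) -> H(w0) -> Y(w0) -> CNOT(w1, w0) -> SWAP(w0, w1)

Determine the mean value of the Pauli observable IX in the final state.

In the final state, IX has expectation 1.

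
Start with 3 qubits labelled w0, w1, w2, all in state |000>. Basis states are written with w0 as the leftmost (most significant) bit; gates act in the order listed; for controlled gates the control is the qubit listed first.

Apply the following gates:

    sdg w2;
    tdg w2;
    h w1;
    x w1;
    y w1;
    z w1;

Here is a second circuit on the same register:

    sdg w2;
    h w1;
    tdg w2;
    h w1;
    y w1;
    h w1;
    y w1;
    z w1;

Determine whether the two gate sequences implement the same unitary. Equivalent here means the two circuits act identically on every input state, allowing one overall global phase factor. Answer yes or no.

No, they are not equivalent — no single phase factor reconciles the two unitaries.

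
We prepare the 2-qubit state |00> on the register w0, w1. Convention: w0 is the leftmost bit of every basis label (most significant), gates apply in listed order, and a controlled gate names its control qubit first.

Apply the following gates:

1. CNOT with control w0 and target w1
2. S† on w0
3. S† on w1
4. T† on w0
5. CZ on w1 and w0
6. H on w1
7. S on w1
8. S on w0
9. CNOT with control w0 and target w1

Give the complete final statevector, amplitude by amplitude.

After the circuit, the state carries amplitude sqrt(2)/2 on |00>, sqrt(2)*I/2 on |01>, 0 on |10>, 0 on |11>.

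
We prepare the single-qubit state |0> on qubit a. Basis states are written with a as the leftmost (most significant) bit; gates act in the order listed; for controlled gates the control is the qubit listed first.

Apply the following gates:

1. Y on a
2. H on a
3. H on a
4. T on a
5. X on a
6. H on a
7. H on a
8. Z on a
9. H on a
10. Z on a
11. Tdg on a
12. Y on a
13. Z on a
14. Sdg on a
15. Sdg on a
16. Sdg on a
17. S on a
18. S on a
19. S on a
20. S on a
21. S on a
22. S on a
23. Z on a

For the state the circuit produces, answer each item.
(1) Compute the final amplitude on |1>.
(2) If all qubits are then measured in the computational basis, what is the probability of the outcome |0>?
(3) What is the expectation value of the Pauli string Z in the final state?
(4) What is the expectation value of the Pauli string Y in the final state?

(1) |1> carries amplitude sqrt(2)*exp(3*I*pi/4)/2 in the final state. Key observation: the block from step 18 through step 21 cancels to the identity and can be dropped.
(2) A full measurement returns |0> with probability 1/2.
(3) In the final state, Z has expectation 0.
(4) In the final state, Y has expectation -sqrt(2)/2.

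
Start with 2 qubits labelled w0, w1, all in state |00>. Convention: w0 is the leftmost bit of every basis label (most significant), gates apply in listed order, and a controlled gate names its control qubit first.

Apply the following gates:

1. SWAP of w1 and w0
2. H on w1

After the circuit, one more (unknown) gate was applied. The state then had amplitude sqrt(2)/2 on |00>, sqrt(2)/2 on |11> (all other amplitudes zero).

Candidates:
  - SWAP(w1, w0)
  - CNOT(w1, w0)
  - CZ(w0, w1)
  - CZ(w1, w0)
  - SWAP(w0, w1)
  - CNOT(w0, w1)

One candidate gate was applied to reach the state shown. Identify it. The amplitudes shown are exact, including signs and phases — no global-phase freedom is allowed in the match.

The unique candidate consistent with the amplitudes is CNOT(w1, w0).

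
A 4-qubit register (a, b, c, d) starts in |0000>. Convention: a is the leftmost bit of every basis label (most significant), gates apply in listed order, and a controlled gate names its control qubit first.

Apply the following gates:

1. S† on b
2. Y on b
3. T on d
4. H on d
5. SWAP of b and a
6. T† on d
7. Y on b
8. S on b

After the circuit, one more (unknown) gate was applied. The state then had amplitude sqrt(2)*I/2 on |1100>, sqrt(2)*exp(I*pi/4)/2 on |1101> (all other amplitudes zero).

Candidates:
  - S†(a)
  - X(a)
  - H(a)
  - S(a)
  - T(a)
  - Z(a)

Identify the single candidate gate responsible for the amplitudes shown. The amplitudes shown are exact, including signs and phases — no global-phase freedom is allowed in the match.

The unique candidate consistent with the amplitudes is Z(a).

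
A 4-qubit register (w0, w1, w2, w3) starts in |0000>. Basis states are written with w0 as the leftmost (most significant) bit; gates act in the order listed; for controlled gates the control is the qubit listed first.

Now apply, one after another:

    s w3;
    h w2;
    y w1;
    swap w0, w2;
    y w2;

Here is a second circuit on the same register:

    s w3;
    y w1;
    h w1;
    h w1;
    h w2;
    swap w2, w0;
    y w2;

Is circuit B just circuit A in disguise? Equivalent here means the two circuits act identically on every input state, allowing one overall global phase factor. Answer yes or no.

Yes, they are equivalent — the unitaries differ by at most a global phase.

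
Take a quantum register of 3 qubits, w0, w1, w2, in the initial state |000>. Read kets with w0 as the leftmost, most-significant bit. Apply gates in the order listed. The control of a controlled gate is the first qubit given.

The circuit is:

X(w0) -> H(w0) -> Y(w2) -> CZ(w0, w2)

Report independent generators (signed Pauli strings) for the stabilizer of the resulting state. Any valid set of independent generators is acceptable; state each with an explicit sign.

The final state is stabilized by the group generated by +XII, +IZI, -IIZ; other independent generating sets are equally valid.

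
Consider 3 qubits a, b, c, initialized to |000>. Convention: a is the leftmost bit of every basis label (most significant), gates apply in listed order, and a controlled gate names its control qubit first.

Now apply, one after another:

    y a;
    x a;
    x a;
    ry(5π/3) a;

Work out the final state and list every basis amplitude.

After the circuit, the state carries amplitude -I/2 on |000>, -sqrt(3)*I/2 on |100>, and 0 on every other basis state. Key observation: the block from step 2 through step 3 cancels to the identity and can be dropped.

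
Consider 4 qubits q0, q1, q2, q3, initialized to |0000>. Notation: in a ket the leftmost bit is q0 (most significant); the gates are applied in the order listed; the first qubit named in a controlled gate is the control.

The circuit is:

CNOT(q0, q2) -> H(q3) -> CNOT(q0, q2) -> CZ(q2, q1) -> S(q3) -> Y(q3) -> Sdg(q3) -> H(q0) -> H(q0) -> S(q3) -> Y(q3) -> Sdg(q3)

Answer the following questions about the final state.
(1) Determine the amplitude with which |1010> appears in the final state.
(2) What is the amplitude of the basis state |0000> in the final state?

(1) The final state's coefficient on |1010> equals 0. Key observation: gates 5-12 undo each other exactly, leaving only the rest of the circuit to track.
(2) The final state's coefficient on |0000> equals sqrt(2)/2.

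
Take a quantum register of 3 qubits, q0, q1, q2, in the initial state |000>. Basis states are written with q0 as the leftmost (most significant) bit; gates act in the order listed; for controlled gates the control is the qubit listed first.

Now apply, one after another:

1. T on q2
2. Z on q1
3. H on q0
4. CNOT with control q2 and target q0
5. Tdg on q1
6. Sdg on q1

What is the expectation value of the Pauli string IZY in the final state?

The expectation value of IZY is 0.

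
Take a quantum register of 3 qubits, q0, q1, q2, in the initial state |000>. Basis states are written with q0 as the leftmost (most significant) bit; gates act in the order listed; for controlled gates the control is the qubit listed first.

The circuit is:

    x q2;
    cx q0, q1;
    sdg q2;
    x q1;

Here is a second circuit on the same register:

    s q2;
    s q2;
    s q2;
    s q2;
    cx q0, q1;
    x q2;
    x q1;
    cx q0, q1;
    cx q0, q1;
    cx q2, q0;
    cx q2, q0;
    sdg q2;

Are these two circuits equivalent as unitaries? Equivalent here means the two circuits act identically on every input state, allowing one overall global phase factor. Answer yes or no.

Yes, they are equivalent — the unitaries differ by at most a global phase.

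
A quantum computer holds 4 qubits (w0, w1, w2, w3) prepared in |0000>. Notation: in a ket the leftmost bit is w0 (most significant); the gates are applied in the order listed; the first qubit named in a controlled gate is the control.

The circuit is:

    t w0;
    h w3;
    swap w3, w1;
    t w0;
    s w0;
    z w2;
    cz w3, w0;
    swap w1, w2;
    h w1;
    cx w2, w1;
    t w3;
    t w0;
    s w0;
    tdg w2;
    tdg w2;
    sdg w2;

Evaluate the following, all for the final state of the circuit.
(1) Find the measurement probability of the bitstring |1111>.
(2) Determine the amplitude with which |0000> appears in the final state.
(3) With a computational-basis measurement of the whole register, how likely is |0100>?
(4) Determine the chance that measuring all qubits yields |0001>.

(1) Outcome |1111> occurs with probability 0.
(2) The final state's coefficient on |0000> equals 1/2.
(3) Outcome |0100> occurs with probability 1/4.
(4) The probability of measuring |0001> is 0.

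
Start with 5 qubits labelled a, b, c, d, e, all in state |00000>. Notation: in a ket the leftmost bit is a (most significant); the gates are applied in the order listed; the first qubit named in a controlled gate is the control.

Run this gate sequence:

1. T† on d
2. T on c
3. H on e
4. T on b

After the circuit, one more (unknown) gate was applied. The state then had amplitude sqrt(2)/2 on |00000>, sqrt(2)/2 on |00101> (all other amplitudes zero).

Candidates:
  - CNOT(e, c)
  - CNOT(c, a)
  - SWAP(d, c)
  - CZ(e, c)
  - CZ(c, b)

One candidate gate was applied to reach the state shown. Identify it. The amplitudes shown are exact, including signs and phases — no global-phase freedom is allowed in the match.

The unique candidate consistent with the amplitudes is CNOT(e, c).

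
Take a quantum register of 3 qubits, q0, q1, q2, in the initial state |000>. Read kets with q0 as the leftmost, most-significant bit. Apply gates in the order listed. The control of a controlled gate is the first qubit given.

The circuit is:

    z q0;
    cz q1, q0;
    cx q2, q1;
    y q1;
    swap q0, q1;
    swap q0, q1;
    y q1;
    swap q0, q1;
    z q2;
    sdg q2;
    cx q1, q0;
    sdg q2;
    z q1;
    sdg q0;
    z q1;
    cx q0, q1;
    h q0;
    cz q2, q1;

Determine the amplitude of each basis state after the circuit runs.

The resulting statevector has amplitude sqrt(2)/2 on |000>, sqrt(2)/2 on |100>, and 0 on every other basis state. Key observation: steps 4-7 multiply out to the identity, so the circuit reduces to the remaining gates.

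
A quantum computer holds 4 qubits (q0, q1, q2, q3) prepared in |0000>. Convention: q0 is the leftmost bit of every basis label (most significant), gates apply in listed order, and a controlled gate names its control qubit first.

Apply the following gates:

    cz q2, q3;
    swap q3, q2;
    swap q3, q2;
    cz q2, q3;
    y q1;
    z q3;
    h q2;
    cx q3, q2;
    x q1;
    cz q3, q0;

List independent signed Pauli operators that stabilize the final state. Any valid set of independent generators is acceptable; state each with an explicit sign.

The stabilizer group can be generated by +IIXI, +ZIII, +IZII, +IIIZ, among other valid generating sets.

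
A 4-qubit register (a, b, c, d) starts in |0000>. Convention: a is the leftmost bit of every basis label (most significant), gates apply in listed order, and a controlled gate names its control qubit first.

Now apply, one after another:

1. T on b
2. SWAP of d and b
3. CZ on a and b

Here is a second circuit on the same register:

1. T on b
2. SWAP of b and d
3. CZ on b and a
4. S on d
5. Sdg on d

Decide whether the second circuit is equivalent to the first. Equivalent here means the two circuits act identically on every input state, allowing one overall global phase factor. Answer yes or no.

Yes, they are equivalent — the unitaries differ by at most a global phase.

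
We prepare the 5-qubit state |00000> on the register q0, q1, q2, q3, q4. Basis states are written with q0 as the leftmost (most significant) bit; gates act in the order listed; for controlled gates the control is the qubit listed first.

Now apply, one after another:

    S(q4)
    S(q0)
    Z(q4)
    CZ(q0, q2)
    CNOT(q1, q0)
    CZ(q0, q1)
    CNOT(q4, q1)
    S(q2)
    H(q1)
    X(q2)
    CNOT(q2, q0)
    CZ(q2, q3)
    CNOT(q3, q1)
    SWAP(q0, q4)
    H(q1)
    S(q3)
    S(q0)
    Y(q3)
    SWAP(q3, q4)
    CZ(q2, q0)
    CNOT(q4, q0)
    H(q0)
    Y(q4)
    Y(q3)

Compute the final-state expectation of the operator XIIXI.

The observable XIIXI averages to 0.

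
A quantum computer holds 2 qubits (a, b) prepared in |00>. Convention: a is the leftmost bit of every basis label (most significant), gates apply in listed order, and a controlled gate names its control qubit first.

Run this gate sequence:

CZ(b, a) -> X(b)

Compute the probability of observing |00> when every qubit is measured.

A full measurement returns |00> with probability 0.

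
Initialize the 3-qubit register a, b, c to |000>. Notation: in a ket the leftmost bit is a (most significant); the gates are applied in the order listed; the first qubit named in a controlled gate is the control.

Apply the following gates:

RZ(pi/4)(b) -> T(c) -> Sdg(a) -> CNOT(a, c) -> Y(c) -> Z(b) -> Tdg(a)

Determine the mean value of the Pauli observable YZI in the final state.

The expectation value of YZI is 0.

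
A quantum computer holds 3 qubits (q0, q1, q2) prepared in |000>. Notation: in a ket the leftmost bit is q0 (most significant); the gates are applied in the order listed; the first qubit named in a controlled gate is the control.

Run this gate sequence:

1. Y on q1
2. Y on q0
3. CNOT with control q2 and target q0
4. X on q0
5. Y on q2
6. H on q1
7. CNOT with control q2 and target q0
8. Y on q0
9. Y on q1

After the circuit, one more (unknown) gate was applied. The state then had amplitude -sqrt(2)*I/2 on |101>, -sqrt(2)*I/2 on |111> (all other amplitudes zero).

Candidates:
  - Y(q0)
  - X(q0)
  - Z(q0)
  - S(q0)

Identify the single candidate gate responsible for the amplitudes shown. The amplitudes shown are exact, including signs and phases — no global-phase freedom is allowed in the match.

The applied gate was X(q0).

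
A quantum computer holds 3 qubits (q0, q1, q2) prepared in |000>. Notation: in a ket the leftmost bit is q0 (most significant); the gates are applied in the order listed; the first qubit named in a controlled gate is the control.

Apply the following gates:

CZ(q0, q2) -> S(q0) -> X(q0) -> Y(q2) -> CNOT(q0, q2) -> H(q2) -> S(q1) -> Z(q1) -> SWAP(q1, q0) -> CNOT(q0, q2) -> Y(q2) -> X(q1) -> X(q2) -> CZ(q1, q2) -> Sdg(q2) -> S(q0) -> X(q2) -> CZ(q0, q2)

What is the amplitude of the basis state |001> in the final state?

The final state's coefficient on |001> equals -sqrt(2)/2.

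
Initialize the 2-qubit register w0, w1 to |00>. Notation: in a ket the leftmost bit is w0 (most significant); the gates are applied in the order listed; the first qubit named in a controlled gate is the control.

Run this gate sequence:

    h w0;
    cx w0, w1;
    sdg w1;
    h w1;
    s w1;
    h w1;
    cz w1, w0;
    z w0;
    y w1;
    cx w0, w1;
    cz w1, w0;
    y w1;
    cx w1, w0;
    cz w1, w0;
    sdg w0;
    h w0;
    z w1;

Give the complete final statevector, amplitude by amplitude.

The resulting statevector has amplitude 0 on |00>, 0 on |01>, 1/2 + I/2 on |10>, 1/2 + I/2 on |11>.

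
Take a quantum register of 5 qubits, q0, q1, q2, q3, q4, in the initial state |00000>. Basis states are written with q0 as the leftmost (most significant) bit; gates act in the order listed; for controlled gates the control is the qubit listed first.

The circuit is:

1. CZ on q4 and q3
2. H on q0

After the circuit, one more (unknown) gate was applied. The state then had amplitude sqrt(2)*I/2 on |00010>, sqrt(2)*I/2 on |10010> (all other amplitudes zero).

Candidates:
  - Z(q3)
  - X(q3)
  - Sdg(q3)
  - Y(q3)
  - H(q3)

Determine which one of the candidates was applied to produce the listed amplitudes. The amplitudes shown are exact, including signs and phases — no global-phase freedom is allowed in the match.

The applied gate was Y(q3).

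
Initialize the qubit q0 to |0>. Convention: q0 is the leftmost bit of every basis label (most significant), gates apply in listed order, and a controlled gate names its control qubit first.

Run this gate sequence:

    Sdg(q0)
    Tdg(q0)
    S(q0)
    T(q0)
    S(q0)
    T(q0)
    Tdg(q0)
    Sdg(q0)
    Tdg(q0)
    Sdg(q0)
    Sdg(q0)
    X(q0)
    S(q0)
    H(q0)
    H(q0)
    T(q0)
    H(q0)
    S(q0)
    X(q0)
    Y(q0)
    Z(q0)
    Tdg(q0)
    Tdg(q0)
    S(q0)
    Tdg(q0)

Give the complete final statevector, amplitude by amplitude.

After the circuit, the state carries amplitude sqrt(2)*exp(I*pi/4)/2 on |0>, -sqrt(2)*I/2 on |1>.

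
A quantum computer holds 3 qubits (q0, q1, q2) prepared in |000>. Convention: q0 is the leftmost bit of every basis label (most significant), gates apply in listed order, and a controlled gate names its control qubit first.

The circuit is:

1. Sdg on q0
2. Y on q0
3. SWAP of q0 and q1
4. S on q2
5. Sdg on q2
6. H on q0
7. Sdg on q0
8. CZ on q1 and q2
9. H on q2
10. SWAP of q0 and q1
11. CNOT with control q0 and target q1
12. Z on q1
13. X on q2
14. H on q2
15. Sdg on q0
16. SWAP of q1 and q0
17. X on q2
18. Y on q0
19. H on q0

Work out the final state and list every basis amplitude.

The final amplitudes are 1/2 + I/2 on |011>, -1/2 + I/2 on |111>, and 0 on every other basis state.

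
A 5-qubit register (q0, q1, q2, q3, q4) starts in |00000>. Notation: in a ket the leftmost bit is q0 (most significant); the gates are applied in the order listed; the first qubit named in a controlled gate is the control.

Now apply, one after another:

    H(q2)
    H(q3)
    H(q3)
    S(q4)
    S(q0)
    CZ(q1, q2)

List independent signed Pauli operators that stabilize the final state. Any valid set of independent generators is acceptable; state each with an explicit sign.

One valid set of independent stabilizer generators is +IIXII, +ZIIII, +IZIII, +IIIZI, +IIIIZ (any independent generating set of the same group is equally correct). Key observation: steps 2-3 multiply out to the identity, so the circuit reduces to the remaining gates.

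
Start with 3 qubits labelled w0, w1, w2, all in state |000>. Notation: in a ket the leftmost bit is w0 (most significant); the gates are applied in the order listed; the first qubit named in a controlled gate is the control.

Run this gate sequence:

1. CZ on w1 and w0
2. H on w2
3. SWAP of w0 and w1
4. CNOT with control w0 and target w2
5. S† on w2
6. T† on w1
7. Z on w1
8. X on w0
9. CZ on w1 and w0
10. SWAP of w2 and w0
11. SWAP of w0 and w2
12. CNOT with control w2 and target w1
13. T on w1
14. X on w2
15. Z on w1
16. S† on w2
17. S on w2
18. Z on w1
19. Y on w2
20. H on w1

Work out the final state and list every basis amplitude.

The resulting statevector has amplitude 0 on |000>, 0 on |001>, 0 on |010>, 0 on |011>, -I/2 on |100>, exp(I*pi/4)/2 on |101>, -I/2 on |110>, -exp(I*pi/4)/2 on |111>. Key observation: gates 15-18 undo each other exactly, leaving only the rest of the circuit to track.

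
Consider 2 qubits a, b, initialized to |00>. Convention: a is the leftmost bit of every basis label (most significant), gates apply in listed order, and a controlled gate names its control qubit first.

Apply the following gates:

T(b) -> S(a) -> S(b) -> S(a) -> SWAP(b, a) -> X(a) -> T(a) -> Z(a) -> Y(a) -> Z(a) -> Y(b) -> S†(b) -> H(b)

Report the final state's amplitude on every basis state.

After the circuit, the state carries amplitude sqrt(2)*exp(3*I*pi/4)/2 on |00>, -sqrt(2)*exp(3*I*pi/4)/2 on |01>, 0 on |10>, 0 on |11>.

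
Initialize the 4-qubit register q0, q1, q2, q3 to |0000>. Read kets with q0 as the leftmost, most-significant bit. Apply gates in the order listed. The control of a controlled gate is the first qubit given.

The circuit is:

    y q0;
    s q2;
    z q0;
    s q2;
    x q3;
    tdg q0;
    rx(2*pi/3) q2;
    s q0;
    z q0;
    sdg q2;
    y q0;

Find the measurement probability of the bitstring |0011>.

The probability of measuring |0011> is 3/4.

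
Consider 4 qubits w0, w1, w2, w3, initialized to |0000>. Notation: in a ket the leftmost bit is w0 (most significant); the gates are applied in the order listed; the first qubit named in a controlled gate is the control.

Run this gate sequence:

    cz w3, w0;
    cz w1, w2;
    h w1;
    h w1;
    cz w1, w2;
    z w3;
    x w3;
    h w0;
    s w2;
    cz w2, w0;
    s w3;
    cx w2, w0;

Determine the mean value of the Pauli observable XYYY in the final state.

The expectation value of XYYY is 0.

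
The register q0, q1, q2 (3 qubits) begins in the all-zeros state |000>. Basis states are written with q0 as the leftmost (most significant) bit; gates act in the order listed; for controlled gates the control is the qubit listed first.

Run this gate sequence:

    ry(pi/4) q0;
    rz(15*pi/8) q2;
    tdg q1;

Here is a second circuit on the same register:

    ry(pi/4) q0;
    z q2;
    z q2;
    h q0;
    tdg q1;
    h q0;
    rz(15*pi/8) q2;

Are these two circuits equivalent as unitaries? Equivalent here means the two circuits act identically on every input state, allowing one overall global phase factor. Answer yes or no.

Yes — the two circuits implement the same unitary up to a global phase.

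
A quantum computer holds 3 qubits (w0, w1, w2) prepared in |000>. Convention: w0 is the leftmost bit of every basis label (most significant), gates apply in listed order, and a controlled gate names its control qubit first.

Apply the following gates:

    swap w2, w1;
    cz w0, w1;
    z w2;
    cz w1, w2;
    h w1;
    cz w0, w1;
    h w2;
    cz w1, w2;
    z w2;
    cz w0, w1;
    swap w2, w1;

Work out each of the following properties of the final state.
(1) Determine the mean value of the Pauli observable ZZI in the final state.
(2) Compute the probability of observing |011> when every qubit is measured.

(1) In the final state, ZZI has expectation 0.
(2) The probability of measuring |011> is 1/4.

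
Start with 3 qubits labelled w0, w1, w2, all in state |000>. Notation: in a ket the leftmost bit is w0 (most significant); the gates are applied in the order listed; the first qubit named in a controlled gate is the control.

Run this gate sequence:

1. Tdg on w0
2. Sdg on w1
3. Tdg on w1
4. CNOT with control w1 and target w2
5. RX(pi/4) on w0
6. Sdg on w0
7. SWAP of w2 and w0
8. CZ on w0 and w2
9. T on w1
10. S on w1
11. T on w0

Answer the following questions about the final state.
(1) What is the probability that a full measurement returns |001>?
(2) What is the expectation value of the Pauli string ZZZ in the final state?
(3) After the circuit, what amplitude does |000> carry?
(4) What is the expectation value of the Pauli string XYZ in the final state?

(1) A full measurement returns |001> with probability 1/2 - sqrt(2)/4.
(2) The expectation value of ZZZ is sqrt(2)/2.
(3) The final state's coefficient on |000> equals sqrt(sqrt(2) + 2)/2.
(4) In the final state, XYZ has expectation 0.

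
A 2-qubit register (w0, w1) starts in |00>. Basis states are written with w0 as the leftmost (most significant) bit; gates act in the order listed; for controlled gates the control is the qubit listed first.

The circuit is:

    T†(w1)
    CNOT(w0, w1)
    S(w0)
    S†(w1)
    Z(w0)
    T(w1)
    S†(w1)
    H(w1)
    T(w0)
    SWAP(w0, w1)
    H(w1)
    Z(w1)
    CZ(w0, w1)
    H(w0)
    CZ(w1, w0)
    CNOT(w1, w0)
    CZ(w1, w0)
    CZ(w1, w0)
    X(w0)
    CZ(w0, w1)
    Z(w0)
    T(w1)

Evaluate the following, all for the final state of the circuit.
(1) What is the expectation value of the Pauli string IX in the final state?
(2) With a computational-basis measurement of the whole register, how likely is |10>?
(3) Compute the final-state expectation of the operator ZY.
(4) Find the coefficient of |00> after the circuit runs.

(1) The observable IX averages to -sqrt(2)/2. Key observation: gates 17-18 undo each other exactly, leaving only the rest of the circuit to track.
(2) The probability of measuring |10> is 1/2.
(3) In the final state, ZY has expectation sqrt(2)/2.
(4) The final state's coefficient on |00> equals 0.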